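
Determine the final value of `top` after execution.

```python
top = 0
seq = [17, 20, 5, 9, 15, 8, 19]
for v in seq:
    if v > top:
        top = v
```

Let's trace through this code step by step.

Initialize: top = 0
Initialize: seq = [17, 20, 5, 9, 15, 8, 19]
Entering loop: for v in seq:

After execution: top = 20
20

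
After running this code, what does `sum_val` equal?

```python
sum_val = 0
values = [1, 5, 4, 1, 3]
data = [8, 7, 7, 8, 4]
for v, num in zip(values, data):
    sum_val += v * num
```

Let's trace through this code step by step.

Initialize: sum_val = 0
Initialize: values = [1, 5, 4, 1, 3]
Initialize: data = [8, 7, 7, 8, 4]
Entering loop: for v, num in zip(values, data):

After execution: sum_val = 91
91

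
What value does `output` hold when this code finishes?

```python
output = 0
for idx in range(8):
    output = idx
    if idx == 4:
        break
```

Let's trace through this code step by step.

Initialize: output = 0
Entering loop: for idx in range(8):

After execution: output = 4
4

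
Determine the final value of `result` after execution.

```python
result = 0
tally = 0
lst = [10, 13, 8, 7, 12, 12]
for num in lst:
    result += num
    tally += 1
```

Let's trace through this code step by step.

Initialize: result = 0
Initialize: tally = 0
Initialize: lst = [10, 13, 8, 7, 12, 12]
Entering loop: for num in lst:

After execution: result = 62
62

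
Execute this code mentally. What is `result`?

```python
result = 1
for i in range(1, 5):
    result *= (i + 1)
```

Let's trace through this code step by step.

Initialize: result = 1
Entering loop: for i in range(1, 5):

After execution: result = 120
120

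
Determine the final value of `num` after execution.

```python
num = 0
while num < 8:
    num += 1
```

Let's trace through this code step by step.

Initialize: num = 0
Entering loop: while num < 8:

After execution: num = 8
8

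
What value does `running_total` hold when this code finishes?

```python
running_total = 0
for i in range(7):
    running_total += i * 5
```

Let's trace through this code step by step.

Initialize: running_total = 0
Entering loop: for i in range(7):

After execution: running_total = 105
105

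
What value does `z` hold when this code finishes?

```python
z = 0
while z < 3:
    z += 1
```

Let's trace through this code step by step.

Initialize: z = 0
Entering loop: while z < 3:

After execution: z = 3
3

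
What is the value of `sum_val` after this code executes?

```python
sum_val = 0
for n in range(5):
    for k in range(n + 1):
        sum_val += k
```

Let's trace through this code step by step.

Initialize: sum_val = 0
Entering loop: for n in range(5):

After execution: sum_val = 20
20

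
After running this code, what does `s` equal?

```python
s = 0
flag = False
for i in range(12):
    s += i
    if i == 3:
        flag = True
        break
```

Let's trace through this code step by step.

Initialize: s = 0
Initialize: flag = False
Entering loop: for i in range(12):

After execution: s = 6
6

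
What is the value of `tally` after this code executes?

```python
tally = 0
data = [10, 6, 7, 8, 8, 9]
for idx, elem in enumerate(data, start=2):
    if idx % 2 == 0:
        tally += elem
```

Let's trace through this code step by step.

Initialize: tally = 0
Initialize: data = [10, 6, 7, 8, 8, 9]
Entering loop: for idx, elem in enumerate(data, start=2):

After execution: tally = 25
25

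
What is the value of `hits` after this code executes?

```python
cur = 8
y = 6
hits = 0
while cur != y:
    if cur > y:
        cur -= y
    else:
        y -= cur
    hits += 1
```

Let's trace through this code step by step.

Initialize: cur = 8
Initialize: y = 6
Initialize: hits = 0
Entering loop: while cur != y:

After execution: hits = 3
3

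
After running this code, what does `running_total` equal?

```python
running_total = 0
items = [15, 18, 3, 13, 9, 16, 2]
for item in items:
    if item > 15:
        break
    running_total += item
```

Let's trace through this code step by step.

Initialize: running_total = 0
Initialize: items = [15, 18, 3, 13, 9, 16, 2]
Entering loop: for item in items:

After execution: running_total = 15
15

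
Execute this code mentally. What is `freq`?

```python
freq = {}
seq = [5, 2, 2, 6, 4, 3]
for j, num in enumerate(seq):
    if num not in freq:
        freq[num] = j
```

Let's trace through this code step by step.

Initialize: freq = {}
Initialize: seq = [5, 2, 2, 6, 4, 3]
Entering loop: for j, num in enumerate(seq):

After execution: freq = {5: 0, 2: 1, 6: 3, 4: 4, 3: 5}
{5: 0, 2: 1, 6: 3, 4: 4, 3: 5}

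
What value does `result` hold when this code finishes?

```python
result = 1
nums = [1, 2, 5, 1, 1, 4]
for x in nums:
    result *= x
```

Let's trace through this code step by step.

Initialize: result = 1
Initialize: nums = [1, 2, 5, 1, 1, 4]
Entering loop: for x in nums:

After execution: result = 40
40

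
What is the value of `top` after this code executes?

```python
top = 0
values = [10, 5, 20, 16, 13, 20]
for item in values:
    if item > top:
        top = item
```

Let's trace through this code step by step.

Initialize: top = 0
Initialize: values = [10, 5, 20, 16, 13, 20]
Entering loop: for item in values:

After execution: top = 20
20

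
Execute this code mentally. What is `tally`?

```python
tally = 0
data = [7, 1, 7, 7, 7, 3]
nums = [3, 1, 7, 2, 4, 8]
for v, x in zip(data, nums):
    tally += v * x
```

Let's trace through this code step by step.

Initialize: tally = 0
Initialize: data = [7, 1, 7, 7, 7, 3]
Initialize: nums = [3, 1, 7, 2, 4, 8]
Entering loop: for v, x in zip(data, nums):

After execution: tally = 137
137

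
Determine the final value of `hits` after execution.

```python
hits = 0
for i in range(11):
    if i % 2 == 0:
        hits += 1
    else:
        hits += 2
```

Let's trace through this code step by step.

Initialize: hits = 0
Entering loop: for i in range(11):

After execution: hits = 16
16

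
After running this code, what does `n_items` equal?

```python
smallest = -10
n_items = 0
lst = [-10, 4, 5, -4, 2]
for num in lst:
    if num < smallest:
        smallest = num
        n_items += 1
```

Let's trace through this code step by step.

Initialize: smallest = -10
Initialize: n_items = 0
Initialize: lst = [-10, 4, 5, -4, 2]
Entering loop: for num in lst:

After execution: n_items = 0
0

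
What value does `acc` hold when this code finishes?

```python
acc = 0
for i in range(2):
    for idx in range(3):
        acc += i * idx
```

Let's trace through this code step by step.

Initialize: acc = 0
Entering loop: for i in range(2):

After execution: acc = 3
3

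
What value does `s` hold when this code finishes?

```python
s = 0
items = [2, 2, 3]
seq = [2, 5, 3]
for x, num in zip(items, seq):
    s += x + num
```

Let's trace through this code step by step.

Initialize: s = 0
Initialize: items = [2, 2, 3]
Initialize: seq = [2, 5, 3]
Entering loop: for x, num in zip(items, seq):

After execution: s = 17
17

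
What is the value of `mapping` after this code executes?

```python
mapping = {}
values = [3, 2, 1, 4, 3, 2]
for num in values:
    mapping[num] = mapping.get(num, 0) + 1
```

Let's trace through this code step by step.

Initialize: mapping = {}
Initialize: values = [3, 2, 1, 4, 3, 2]
Entering loop: for num in values:

After execution: mapping = {3: 2, 2: 2, 1: 1, 4: 1}
{3: 2, 2: 2, 1: 1, 4: 1}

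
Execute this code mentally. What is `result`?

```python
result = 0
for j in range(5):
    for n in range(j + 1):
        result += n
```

Let's trace through this code step by step.

Initialize: result = 0
Entering loop: for j in range(5):

After execution: result = 20
20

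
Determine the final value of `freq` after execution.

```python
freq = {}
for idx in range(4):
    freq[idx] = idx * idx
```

Let's trace through this code step by step.

Initialize: freq = {}
Entering loop: for idx in range(4):

After execution: freq = {0: 0, 1: 1, 2: 4, 3: 9}
{0: 0, 1: 1, 2: 4, 3: 9}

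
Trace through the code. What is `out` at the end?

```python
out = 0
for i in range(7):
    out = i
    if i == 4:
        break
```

Let's trace through this code step by step.

Initialize: out = 0
Entering loop: for i in range(7):

After execution: out = 4
4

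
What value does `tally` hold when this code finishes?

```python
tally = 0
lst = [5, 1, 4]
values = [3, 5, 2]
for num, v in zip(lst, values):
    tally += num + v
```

Let's trace through this code step by step.

Initialize: tally = 0
Initialize: lst = [5, 1, 4]
Initialize: values = [3, 5, 2]
Entering loop: for num, v in zip(lst, values):

After execution: tally = 20
20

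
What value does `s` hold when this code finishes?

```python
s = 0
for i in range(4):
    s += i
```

Let's trace through this code step by step.

Initialize: s = 0
Entering loop: for i in range(4):

After execution: s = 6
6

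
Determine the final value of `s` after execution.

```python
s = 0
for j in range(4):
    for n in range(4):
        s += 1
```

Let's trace through this code step by step.

Initialize: s = 0
Entering loop: for j in range(4):

After execution: s = 16
16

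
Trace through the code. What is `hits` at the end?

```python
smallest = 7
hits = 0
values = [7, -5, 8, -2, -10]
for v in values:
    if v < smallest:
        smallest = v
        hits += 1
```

Let's trace through this code step by step.

Initialize: smallest = 7
Initialize: hits = 0
Initialize: values = [7, -5, 8, -2, -10]
Entering loop: for v in values:

After execution: hits = 2
2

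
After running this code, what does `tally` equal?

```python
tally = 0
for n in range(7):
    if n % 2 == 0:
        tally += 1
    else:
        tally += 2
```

Let's trace through this code step by step.

Initialize: tally = 0
Entering loop: for n in range(7):

After execution: tally = 10
10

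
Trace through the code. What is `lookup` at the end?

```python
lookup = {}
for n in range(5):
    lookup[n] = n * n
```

Let's trace through this code step by step.

Initialize: lookup = {}
Entering loop: for n in range(5):

After execution: lookup = {0: 0, 1: 1, 2: 4, 3: 9, 4: 16}
{0: 0, 1: 1, 2: 4, 3: 9, 4: 16}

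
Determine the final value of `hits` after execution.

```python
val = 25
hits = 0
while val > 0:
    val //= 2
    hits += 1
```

Let's trace through this code step by step.

Initialize: val = 25
Initialize: hits = 0
Entering loop: while val > 0:

After execution: hits = 5
5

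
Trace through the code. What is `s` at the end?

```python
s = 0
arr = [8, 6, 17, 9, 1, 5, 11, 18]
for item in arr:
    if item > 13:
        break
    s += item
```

Let's trace through this code step by step.

Initialize: s = 0
Initialize: arr = [8, 6, 17, 9, 1, 5, 11, 18]
Entering loop: for item in arr:

After execution: s = 14
14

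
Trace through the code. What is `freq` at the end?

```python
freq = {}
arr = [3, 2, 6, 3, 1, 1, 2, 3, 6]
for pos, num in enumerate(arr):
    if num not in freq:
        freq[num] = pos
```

Let's trace through this code step by step.

Initialize: freq = {}
Initialize: arr = [3, 2, 6, 3, 1, 1, 2, 3, 6]
Entering loop: for pos, num in enumerate(arr):

After execution: freq = {3: 0, 2: 1, 6: 2, 1: 4}
{3: 0, 2: 1, 6: 2, 1: 4}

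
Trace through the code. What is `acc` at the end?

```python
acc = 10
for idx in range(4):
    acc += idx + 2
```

Let's trace through this code step by step.

Initialize: acc = 10
Entering loop: for idx in range(4):

After execution: acc = 24
24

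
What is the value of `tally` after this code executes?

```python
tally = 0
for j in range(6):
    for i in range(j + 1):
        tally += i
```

Let's trace through this code step by step.

Initialize: tally = 0
Entering loop: for j in range(6):

After execution: tally = 35
35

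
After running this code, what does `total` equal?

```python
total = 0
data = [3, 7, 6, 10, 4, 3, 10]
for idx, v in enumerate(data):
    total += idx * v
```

Let's trace through this code step by step.

Initialize: total = 0
Initialize: data = [3, 7, 6, 10, 4, 3, 10]
Entering loop: for idx, v in enumerate(data):

After execution: total = 140
140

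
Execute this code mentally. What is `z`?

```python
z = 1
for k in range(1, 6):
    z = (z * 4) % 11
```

Let's trace through this code step by step.

Initialize: z = 1
Entering loop: for k in range(1, 6):

After execution: z = 1
1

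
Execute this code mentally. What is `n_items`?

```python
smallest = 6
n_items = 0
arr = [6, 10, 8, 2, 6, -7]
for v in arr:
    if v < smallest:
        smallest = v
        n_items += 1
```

Let's trace through this code step by step.

Initialize: smallest = 6
Initialize: n_items = 0
Initialize: arr = [6, 10, 8, 2, 6, -7]
Entering loop: for v in arr:

After execution: n_items = 2
2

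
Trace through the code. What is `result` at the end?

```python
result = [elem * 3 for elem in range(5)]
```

Let's trace through this code step by step.

Initialize: result = [elem * 3 for elem in range(5)]

After execution: result = [0, 3, 6, 9, 12]
[0, 3, 6, 9, 12]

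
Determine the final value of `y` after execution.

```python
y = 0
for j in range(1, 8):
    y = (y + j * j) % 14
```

Let's trace through this code step by step.

Initialize: y = 0
Entering loop: for j in range(1, 8):

After execution: y = 0
0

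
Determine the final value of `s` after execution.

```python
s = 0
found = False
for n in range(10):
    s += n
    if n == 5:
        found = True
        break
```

Let's trace through this code step by step.

Initialize: s = 0
Initialize: found = False
Entering loop: for n in range(10):

After execution: s = 15
15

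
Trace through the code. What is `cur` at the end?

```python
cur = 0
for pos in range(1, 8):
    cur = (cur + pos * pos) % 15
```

Let's trace through this code step by step.

Initialize: cur = 0
Entering loop: for pos in range(1, 8):

After execution: cur = 5
5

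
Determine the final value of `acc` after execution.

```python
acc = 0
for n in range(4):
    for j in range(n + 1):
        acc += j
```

Let's trace through this code step by step.

Initialize: acc = 0
Entering loop: for n in range(4):

After execution: acc = 10
10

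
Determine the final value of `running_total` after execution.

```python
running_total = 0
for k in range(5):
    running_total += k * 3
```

Let's trace through this code step by step.

Initialize: running_total = 0
Entering loop: for k in range(5):

After execution: running_total = 30
30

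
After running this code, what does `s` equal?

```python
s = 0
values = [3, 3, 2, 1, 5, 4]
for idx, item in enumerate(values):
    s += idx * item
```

Let's trace through this code step by step.

Initialize: s = 0
Initialize: values = [3, 3, 2, 1, 5, 4]
Entering loop: for idx, item in enumerate(values):

After execution: s = 50
50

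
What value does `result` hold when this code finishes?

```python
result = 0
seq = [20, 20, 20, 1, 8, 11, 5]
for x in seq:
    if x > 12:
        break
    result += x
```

Let's trace through this code step by step.

Initialize: result = 0
Initialize: seq = [20, 20, 20, 1, 8, 11, 5]
Entering loop: for x in seq:

After execution: result = 0
0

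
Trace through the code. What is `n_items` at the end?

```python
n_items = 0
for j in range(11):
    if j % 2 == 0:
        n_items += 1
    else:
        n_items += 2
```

Let's trace through this code step by step.

Initialize: n_items = 0
Entering loop: for j in range(11):

After execution: n_items = 16
16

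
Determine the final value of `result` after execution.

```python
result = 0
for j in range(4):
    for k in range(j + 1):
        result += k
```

Let's trace through this code step by step.

Initialize: result = 0
Entering loop: for j in range(4):

After execution: result = 10
10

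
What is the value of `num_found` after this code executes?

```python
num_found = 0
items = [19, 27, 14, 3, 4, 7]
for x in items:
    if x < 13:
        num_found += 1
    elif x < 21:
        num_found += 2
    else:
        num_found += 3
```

Let's trace through this code step by step.

Initialize: num_found = 0
Initialize: items = [19, 27, 14, 3, 4, 7]
Entering loop: for x in items:

After execution: num_found = 10
10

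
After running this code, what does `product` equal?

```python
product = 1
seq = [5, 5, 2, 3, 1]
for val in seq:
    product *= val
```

Let's trace through this code step by step.

Initialize: product = 1
Initialize: seq = [5, 5, 2, 3, 1]
Entering loop: for val in seq:

After execution: product = 150
150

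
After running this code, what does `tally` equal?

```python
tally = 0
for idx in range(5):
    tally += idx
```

Let's trace through this code step by step.

Initialize: tally = 0
Entering loop: for idx in range(5):

After execution: tally = 10
10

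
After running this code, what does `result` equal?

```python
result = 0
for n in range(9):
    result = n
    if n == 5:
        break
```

Let's trace through this code step by step.

Initialize: result = 0
Entering loop: for n in range(9):

After execution: result = 5
5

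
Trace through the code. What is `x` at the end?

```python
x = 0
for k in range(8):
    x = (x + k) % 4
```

Let's trace through this code step by step.

Initialize: x = 0
Entering loop: for k in range(8):

After execution: x = 0
0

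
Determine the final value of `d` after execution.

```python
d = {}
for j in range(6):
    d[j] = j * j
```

Let's trace through this code step by step.

Initialize: d = {}
Entering loop: for j in range(6):

After execution: d = {0: 0, 1: 1, 2: 4, 3: 9, 4: 16, 5: 25}
{0: 0, 1: 1, 2: 4, 3: 9, 4: 16, 5: 25}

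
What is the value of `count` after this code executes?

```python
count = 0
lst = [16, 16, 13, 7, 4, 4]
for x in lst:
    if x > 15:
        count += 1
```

Let's trace through this code step by step.

Initialize: count = 0
Initialize: lst = [16, 16, 13, 7, 4, 4]
Entering loop: for x in lst:

After execution: count = 2
2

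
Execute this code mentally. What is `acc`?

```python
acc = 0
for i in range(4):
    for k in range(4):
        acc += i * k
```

Let's trace through this code step by step.

Initialize: acc = 0
Entering loop: for i in range(4):

After execution: acc = 36
36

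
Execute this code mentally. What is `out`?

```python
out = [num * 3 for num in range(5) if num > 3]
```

Let's trace through this code step by step.

Initialize: out = [num * 3 for num in range(5) if num > 3]

After execution: out = [12]
[12]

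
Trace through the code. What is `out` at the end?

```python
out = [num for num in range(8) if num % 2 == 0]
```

Let's trace through this code step by step.

Initialize: out = [num for num in range(8) if num % 2 == 0]

After execution: out = [0, 2, 4, 6]
[0, 2, 4, 6]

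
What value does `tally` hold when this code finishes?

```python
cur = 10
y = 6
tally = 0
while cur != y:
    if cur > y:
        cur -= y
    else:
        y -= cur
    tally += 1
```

Let's trace through this code step by step.

Initialize: cur = 10
Initialize: y = 6
Initialize: tally = 0
Entering loop: while cur != y:

After execution: tally = 3
3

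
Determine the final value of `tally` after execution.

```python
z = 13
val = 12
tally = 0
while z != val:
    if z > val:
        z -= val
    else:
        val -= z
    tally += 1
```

Let's trace through this code step by step.

Initialize: z = 13
Initialize: val = 12
Initialize: tally = 0
Entering loop: while z != val:

After execution: tally = 12
12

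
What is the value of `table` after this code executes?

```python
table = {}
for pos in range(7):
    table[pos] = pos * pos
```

Let's trace through this code step by step.

Initialize: table = {}
Entering loop: for pos in range(7):

After execution: table = {0: 0, 1: 1, 2: 4, 3: 9, 4: 16, 5: 25, 6: 36}
{0: 0, 1: 1, 2: 4, 3: 9, 4: 16, 5: 25, 6: 36}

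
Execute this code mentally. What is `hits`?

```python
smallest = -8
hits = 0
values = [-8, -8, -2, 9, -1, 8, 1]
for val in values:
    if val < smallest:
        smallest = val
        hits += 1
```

Let's trace through this code step by step.

Initialize: smallest = -8
Initialize: hits = 0
Initialize: values = [-8, -8, -2, 9, -1, 8, 1]
Entering loop: for val in values:

After execution: hits = 0
0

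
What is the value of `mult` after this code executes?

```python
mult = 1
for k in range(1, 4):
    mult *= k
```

Let's trace through this code step by step.

Initialize: mult = 1
Entering loop: for k in range(1, 4):

After execution: mult = 6
6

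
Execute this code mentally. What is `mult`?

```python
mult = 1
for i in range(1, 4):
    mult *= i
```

Let's trace through this code step by step.

Initialize: mult = 1
Entering loop: for i in range(1, 4):

After execution: mult = 6
6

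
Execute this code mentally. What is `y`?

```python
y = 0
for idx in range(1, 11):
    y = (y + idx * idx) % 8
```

Let's trace through this code step by step.

Initialize: y = 0
Entering loop: for idx in range(1, 11):

After execution: y = 1
1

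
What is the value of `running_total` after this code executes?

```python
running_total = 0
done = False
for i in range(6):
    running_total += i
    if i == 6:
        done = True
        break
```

Let's trace through this code step by step.

Initialize: running_total = 0
Initialize: done = False
Entering loop: for i in range(6):

After execution: running_total = 15
15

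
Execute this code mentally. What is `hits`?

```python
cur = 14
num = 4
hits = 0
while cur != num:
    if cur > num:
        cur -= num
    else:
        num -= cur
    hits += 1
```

Let's trace through this code step by step.

Initialize: cur = 14
Initialize: num = 4
Initialize: hits = 0
Entering loop: while cur != num:

After execution: hits = 4
4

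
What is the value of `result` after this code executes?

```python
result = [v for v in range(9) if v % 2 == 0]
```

Let's trace through this code step by step.

Initialize: result = [v for v in range(9) if v % 2 == 0]

After execution: result = [0, 2, 4, 6, 8]
[0, 2, 4, 6, 8]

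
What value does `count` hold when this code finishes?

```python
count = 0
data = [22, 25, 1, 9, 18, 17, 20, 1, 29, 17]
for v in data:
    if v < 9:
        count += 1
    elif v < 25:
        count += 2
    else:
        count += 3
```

Let's trace through this code step by step.

Initialize: count = 0
Initialize: data = [22, 25, 1, 9, 18, 17, 20, 1, 29, 17]
Entering loop: for v in data:

After execution: count = 20
20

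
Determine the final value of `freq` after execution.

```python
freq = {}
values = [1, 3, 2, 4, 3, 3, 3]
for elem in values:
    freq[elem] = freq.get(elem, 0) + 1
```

Let's trace through this code step by step.

Initialize: freq = {}
Initialize: values = [1, 3, 2, 4, 3, 3, 3]
Entering loop: for elem in values:

After execution: freq = {1: 1, 3: 4, 2: 1, 4: 1}
{1: 1, 3: 4, 2: 1, 4: 1}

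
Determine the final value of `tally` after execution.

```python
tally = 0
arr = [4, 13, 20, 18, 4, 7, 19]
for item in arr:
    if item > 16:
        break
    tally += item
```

Let's trace through this code step by step.

Initialize: tally = 0
Initialize: arr = [4, 13, 20, 18, 4, 7, 19]
Entering loop: for item in arr:

After execution: tally = 17
17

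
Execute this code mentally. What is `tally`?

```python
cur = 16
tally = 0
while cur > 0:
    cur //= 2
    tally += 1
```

Let's trace through this code step by step.

Initialize: cur = 16
Initialize: tally = 0
Entering loop: while cur > 0:

After execution: tally = 5
5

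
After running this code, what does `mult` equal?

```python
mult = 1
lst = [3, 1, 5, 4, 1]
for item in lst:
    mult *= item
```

Let's trace through this code step by step.

Initialize: mult = 1
Initialize: lst = [3, 1, 5, 4, 1]
Entering loop: for item in lst:

After execution: mult = 60
60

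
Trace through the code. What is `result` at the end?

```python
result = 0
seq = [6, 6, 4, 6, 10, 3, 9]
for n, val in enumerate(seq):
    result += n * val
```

Let's trace through this code step by step.

Initialize: result = 0
Initialize: seq = [6, 6, 4, 6, 10, 3, 9]
Entering loop: for n, val in enumerate(seq):

After execution: result = 141
141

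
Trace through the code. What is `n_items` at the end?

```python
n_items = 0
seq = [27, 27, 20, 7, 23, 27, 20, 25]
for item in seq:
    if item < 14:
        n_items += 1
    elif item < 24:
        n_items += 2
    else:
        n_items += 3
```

Let's trace through this code step by step.

Initialize: n_items = 0
Initialize: seq = [27, 27, 20, 7, 23, 27, 20, 25]
Entering loop: for item in seq:

After execution: n_items = 19
19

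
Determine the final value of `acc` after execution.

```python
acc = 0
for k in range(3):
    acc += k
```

Let's trace through this code step by step.

Initialize: acc = 0
Entering loop: for k in range(3):

After execution: acc = 3
3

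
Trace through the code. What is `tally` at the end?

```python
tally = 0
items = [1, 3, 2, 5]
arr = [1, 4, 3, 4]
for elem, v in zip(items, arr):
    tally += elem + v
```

Let's trace through this code step by step.

Initialize: tally = 0
Initialize: items = [1, 3, 2, 5]
Initialize: arr = [1, 4, 3, 4]
Entering loop: for elem, v in zip(items, arr):

After execution: tally = 23
23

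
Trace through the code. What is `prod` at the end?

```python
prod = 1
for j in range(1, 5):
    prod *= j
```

Let's trace through this code step by step.

Initialize: prod = 1
Entering loop: for j in range(1, 5):

After execution: prod = 24
24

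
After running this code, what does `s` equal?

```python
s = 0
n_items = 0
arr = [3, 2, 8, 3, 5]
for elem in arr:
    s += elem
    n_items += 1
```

Let's trace through this code step by step.

Initialize: s = 0
Initialize: n_items = 0
Initialize: arr = [3, 2, 8, 3, 5]
Entering loop: for elem in arr:

After execution: s = 21
21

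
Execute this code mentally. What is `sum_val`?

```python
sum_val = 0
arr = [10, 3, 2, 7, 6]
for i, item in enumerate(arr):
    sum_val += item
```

Let's trace through this code step by step.

Initialize: sum_val = 0
Initialize: arr = [10, 3, 2, 7, 6]
Entering loop: for i, item in enumerate(arr):

After execution: sum_val = 28
28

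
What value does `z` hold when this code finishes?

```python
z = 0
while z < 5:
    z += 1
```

Let's trace through this code step by step.

Initialize: z = 0
Entering loop: while z < 5:

After execution: z = 5
5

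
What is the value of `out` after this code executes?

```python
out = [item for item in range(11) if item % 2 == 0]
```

Let's trace through this code step by step.

Initialize: out = [item for item in range(11) if item % 2 == 0]

After execution: out = [0, 2, 4, 6, 8, 10]
[0, 2, 4, 6, 8, 10]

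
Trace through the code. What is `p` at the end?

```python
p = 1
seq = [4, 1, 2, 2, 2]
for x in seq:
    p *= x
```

Let's trace through this code step by step.

Initialize: p = 1
Initialize: seq = [4, 1, 2, 2, 2]
Entering loop: for x in seq:

After execution: p = 32
32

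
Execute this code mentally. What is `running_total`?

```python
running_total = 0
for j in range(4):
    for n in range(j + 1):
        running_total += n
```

Let's trace through this code step by step.

Initialize: running_total = 0
Entering loop: for j in range(4):

After execution: running_total = 10
10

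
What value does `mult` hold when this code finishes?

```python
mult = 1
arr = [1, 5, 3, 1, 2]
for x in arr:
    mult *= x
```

Let's trace through this code step by step.

Initialize: mult = 1
Initialize: arr = [1, 5, 3, 1, 2]
Entering loop: for x in arr:

After execution: mult = 30
30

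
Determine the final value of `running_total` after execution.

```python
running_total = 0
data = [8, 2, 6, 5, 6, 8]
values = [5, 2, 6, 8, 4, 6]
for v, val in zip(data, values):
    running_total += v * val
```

Let's trace through this code step by step.

Initialize: running_total = 0
Initialize: data = [8, 2, 6, 5, 6, 8]
Initialize: values = [5, 2, 6, 8, 4, 6]
Entering loop: for v, val in zip(data, values):

After execution: running_total = 192
192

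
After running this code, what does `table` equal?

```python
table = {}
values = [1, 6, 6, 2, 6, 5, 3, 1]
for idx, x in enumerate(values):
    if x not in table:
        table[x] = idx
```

Let's trace through this code step by step.

Initialize: table = {}
Initialize: values = [1, 6, 6, 2, 6, 5, 3, 1]
Entering loop: for idx, x in enumerate(values):

After execution: table = {1: 0, 6: 1, 2: 3, 5: 5, 3: 6}
{1: 0, 6: 1, 2: 3, 5: 5, 3: 6}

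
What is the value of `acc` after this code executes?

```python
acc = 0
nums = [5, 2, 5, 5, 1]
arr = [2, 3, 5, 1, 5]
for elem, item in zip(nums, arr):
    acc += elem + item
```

Let's trace through this code step by step.

Initialize: acc = 0
Initialize: nums = [5, 2, 5, 5, 1]
Initialize: arr = [2, 3, 5, 1, 5]
Entering loop: for elem, item in zip(nums, arr):

After execution: acc = 34
34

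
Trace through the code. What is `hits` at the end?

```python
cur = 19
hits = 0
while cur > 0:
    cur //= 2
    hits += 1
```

Let's trace through this code step by step.

Initialize: cur = 19
Initialize: hits = 0
Entering loop: while cur > 0:

After execution: hits = 5
5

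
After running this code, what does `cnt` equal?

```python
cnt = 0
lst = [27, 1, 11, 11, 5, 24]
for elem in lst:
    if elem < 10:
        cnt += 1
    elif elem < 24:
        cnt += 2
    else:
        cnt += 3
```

Let's trace through this code step by step.

Initialize: cnt = 0
Initialize: lst = [27, 1, 11, 11, 5, 24]
Entering loop: for elem in lst:

After execution: cnt = 12
12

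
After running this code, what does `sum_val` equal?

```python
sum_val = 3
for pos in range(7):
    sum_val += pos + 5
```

Let's trace through this code step by step.

Initialize: sum_val = 3
Entering loop: for pos in range(7):

After execution: sum_val = 59
59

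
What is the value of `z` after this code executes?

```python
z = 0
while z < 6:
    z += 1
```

Let's trace through this code step by step.

Initialize: z = 0
Entering loop: while z < 6:

After execution: z = 6
6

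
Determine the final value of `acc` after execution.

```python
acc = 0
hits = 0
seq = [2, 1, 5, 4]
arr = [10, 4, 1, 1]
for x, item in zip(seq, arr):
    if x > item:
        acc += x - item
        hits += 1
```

Let's trace through this code step by step.

Initialize: acc = 0
Initialize: hits = 0
Initialize: seq = [2, 1, 5, 4]
Initialize: arr = [10, 4, 1, 1]
Entering loop: for x, item in zip(seq, arr):

After execution: acc = 7
7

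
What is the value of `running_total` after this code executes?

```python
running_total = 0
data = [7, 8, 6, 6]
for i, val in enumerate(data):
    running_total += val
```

Let's trace through this code step by step.

Initialize: running_total = 0
Initialize: data = [7, 8, 6, 6]
Entering loop: for i, val in enumerate(data):

After execution: running_total = 27
27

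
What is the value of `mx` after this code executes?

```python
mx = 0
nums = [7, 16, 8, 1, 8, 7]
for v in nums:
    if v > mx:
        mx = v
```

Let's trace through this code step by step.

Initialize: mx = 0
Initialize: nums = [7, 16, 8, 1, 8, 7]
Entering loop: for v in nums:

After execution: mx = 16
16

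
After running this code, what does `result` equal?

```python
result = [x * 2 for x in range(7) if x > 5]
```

Let's trace through this code step by step.

Initialize: result = [x * 2 for x in range(7) if x > 5]

After execution: result = [12]
[12]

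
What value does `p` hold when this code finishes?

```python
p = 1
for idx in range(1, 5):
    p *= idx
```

Let's trace through this code step by step.

Initialize: p = 1
Entering loop: for idx in range(1, 5):

After execution: p = 24
24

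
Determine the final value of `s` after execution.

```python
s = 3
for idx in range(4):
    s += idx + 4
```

Let's trace through this code step by step.

Initialize: s = 3
Entering loop: for idx in range(4):

After execution: s = 25
25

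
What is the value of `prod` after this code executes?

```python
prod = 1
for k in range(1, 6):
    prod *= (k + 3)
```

Let's trace through this code step by step.

Initialize: prod = 1
Entering loop: for k in range(1, 6):

After execution: prod = 6720
6720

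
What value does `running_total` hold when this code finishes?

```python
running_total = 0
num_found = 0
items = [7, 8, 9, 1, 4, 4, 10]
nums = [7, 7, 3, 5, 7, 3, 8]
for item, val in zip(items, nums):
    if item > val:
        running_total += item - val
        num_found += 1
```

Let's trace through this code step by step.

Initialize: running_total = 0
Initialize: num_found = 0
Initialize: items = [7, 8, 9, 1, 4, 4, 10]
Initialize: nums = [7, 7, 3, 5, 7, 3, 8]
Entering loop: for item, val in zip(items, nums):

After execution: running_total = 10
10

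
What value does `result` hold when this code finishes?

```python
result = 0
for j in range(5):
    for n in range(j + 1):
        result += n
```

Let's trace through this code step by step.

Initialize: result = 0
Entering loop: for j in range(5):

After execution: result = 20
20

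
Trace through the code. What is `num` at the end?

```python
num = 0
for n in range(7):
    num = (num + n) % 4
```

Let's trace through this code step by step.

Initialize: num = 0
Entering loop: for n in range(7):

After execution: num = 1
1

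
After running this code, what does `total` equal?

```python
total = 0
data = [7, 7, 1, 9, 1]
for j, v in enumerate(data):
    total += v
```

Let's trace through this code step by step.

Initialize: total = 0
Initialize: data = [7, 7, 1, 9, 1]
Entering loop: for j, v in enumerate(data):

After execution: total = 25
25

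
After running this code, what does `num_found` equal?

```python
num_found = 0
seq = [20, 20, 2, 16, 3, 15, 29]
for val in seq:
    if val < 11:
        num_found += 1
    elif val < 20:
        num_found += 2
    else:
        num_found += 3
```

Let's trace through this code step by step.

Initialize: num_found = 0
Initialize: seq = [20, 20, 2, 16, 3, 15, 29]
Entering loop: for val in seq:

After execution: num_found = 15
15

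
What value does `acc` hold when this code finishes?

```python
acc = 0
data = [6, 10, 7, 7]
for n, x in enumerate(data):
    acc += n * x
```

Let's trace through this code step by step.

Initialize: acc = 0
Initialize: data = [6, 10, 7, 7]
Entering loop: for n, x in enumerate(data):

After execution: acc = 45
45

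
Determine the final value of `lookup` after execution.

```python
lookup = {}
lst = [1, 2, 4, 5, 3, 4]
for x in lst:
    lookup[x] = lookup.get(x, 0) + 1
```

Let's trace through this code step by step.

Initialize: lookup = {}
Initialize: lst = [1, 2, 4, 5, 3, 4]
Entering loop: for x in lst:

After execution: lookup = {1: 1, 2: 1, 4: 2, 5: 1, 3: 1}
{1: 1, 2: 1, 4: 2, 5: 1, 3: 1}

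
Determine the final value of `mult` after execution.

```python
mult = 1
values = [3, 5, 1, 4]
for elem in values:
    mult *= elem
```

Let's trace through this code step by step.

Initialize: mult = 1
Initialize: values = [3, 5, 1, 4]
Entering loop: for elem in values:

After execution: mult = 60
60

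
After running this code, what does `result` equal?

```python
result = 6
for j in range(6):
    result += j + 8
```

Let's trace through this code step by step.

Initialize: result = 6
Entering loop: for j in range(6):

After execution: result = 69
69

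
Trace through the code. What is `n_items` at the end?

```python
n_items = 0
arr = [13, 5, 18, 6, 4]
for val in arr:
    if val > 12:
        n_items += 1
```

Let's trace through this code step by step.

Initialize: n_items = 0
Initialize: arr = [13, 5, 18, 6, 4]
Entering loop: for val in arr:

After execution: n_items = 2
2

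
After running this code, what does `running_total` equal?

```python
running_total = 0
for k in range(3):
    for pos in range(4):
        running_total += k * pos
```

Let's trace through this code step by step.

Initialize: running_total = 0
Entering loop: for k in range(3):

After execution: running_total = 18
18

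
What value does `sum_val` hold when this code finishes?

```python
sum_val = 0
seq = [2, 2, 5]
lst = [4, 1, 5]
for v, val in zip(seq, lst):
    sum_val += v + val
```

Let's trace through this code step by step.

Initialize: sum_val = 0
Initialize: seq = [2, 2, 5]
Initialize: lst = [4, 1, 5]
Entering loop: for v, val in zip(seq, lst):

After execution: sum_val = 19
19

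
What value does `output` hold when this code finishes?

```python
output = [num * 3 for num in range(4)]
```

Let's trace through this code step by step.

Initialize: output = [num * 3 for num in range(4)]

After execution: output = [0, 3, 6, 9]
[0, 3, 6, 9]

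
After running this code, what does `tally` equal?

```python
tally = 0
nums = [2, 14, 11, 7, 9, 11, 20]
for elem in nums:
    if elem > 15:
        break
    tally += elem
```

Let's trace through this code step by step.

Initialize: tally = 0
Initialize: nums = [2, 14, 11, 7, 9, 11, 20]
Entering loop: for elem in nums:

After execution: tally = 54
54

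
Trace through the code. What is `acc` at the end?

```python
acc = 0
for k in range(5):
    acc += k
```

Let's trace through this code step by step.

Initialize: acc = 0
Entering loop: for k in range(5):

After execution: acc = 10
10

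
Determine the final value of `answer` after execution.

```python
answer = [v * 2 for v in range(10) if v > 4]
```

Let's trace through this code step by step.

Initialize: answer = [v * 2 for v in range(10) if v > 4]

After execution: answer = [10, 12, 14, 16, 18]
[10, 12, 14, 16, 18]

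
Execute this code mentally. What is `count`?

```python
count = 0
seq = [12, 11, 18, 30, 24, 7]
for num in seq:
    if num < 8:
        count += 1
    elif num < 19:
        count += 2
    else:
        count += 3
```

Let's trace through this code step by step.

Initialize: count = 0
Initialize: seq = [12, 11, 18, 30, 24, 7]
Entering loop: for num in seq:

After execution: count = 13
13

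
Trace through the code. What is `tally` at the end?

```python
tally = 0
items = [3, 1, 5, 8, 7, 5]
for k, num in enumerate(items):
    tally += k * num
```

Let's trace through this code step by step.

Initialize: tally = 0
Initialize: items = [3, 1, 5, 8, 7, 5]
Entering loop: for k, num in enumerate(items):

After execution: tally = 88
88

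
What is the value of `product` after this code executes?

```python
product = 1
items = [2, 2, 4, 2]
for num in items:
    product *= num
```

Let's trace through this code step by step.

Initialize: product = 1
Initialize: items = [2, 2, 4, 2]
Entering loop: for num in items:

After execution: product = 32
32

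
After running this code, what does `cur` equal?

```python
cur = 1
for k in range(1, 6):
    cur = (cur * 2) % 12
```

Let's trace through this code step by step.

Initialize: cur = 1
Entering loop: for k in range(1, 6):

After execution: cur = 8
8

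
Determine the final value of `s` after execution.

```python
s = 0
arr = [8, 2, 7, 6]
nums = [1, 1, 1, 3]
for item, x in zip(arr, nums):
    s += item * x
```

Let's trace through this code step by step.

Initialize: s = 0
Initialize: arr = [8, 2, 7, 6]
Initialize: nums = [1, 1, 1, 3]
Entering loop: for item, x in zip(arr, nums):

After execution: s = 35
35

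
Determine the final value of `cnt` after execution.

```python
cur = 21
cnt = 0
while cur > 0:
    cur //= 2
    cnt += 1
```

Let's trace through this code step by step.

Initialize: cur = 21
Initialize: cnt = 0
Entering loop: while cur > 0:

After execution: cnt = 5
5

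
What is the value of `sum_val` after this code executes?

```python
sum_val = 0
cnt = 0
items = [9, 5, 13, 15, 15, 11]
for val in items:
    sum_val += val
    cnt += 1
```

Let's trace through this code step by step.

Initialize: sum_val = 0
Initialize: cnt = 0
Initialize: items = [9, 5, 13, 15, 15, 11]
Entering loop: for val in items:

After execution: sum_val = 68
68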